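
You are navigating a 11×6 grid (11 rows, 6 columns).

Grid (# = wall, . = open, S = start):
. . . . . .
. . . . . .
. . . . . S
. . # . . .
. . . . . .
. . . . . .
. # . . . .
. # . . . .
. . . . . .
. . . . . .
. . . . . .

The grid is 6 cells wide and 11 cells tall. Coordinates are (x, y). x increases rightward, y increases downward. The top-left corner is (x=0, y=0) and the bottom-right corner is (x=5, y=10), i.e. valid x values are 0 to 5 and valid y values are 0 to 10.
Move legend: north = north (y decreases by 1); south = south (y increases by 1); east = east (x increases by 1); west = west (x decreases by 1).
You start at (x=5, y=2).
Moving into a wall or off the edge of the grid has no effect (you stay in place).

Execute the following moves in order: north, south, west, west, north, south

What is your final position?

Start: (x=5, y=2)
  north (north): (x=5, y=2) -> (x=5, y=1)
  south (south): (x=5, y=1) -> (x=5, y=2)
  west (west): (x=5, y=2) -> (x=4, y=2)
  west (west): (x=4, y=2) -> (x=3, y=2)
  north (north): (x=3, y=2) -> (x=3, y=1)
  south (south): (x=3, y=1) -> (x=3, y=2)
Final: (x=3, y=2)

Answer: Final position: (x=3, y=2)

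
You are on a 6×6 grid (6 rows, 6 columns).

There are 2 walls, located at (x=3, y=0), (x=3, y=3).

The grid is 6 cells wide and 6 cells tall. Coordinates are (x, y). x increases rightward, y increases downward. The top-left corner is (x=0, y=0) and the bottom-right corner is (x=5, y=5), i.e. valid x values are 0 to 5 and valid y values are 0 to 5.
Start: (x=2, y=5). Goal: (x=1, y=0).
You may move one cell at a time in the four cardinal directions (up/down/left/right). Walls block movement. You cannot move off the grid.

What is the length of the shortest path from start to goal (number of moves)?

BFS from (x=2, y=5) until reaching (x=1, y=0):
  Distance 0: (x=2, y=5)
  Distance 1: (x=2, y=4), (x=1, y=5), (x=3, y=5)
  Distance 2: (x=2, y=3), (x=1, y=4), (x=3, y=4), (x=0, y=5), (x=4, y=5)
  Distance 3: (x=2, y=2), (x=1, y=3), (x=0, y=4), (x=4, y=4), (x=5, y=5)
  Distance 4: (x=2, y=1), (x=1, y=2), (x=3, y=2), (x=0, y=3), (x=4, y=3), (x=5, y=4)
  Distance 5: (x=2, y=0), (x=1, y=1), (x=3, y=1), (x=0, y=2), (x=4, y=2), (x=5, y=3)
  Distance 6: (x=1, y=0), (x=0, y=1), (x=4, y=1), (x=5, y=2)  <- goal reached here
One shortest path (6 moves): (x=2, y=5) -> (x=1, y=5) -> (x=1, y=4) -> (x=1, y=3) -> (x=1, y=2) -> (x=1, y=1) -> (x=1, y=0)

Answer: Shortest path length: 6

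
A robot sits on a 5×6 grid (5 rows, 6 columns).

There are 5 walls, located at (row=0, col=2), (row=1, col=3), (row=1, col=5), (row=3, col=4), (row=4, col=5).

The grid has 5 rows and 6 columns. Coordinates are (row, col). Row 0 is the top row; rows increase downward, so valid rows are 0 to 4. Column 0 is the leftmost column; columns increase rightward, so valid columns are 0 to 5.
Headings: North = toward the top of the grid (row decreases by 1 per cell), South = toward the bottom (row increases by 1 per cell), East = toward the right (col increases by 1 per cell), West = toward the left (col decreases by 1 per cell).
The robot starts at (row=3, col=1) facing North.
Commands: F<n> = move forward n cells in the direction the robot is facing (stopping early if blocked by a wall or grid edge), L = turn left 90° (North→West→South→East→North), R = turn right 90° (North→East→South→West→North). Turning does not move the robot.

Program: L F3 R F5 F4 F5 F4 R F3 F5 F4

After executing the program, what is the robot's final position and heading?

Answer: Final position: (row=0, col=1), facing East

Derivation:
Start: (row=3, col=1), facing North
  L: turn left, now facing West
  F3: move forward 1/3 (blocked), now at (row=3, col=0)
  R: turn right, now facing North
  F5: move forward 3/5 (blocked), now at (row=0, col=0)
  F4: move forward 0/4 (blocked), now at (row=0, col=0)
  F5: move forward 0/5 (blocked), now at (row=0, col=0)
  F4: move forward 0/4 (blocked), now at (row=0, col=0)
  R: turn right, now facing East
  F3: move forward 1/3 (blocked), now at (row=0, col=1)
  F5: move forward 0/5 (blocked), now at (row=0, col=1)
  F4: move forward 0/4 (blocked), now at (row=0, col=1)
Final: (row=0, col=1), facing East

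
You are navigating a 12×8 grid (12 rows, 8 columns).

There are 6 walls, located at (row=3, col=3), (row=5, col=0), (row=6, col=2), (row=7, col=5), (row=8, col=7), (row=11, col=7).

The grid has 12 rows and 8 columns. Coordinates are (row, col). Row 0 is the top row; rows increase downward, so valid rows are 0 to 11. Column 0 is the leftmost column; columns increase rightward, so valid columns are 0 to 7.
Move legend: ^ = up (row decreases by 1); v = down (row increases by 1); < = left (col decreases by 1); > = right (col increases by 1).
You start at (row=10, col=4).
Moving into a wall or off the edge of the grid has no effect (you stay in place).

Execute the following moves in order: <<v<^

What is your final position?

Start: (row=10, col=4)
  < (left): (row=10, col=4) -> (row=10, col=3)
  < (left): (row=10, col=3) -> (row=10, col=2)
  v (down): (row=10, col=2) -> (row=11, col=2)
  < (left): (row=11, col=2) -> (row=11, col=1)
  ^ (up): (row=11, col=1) -> (row=10, col=1)
Final: (row=10, col=1)

Answer: Final position: (row=10, col=1)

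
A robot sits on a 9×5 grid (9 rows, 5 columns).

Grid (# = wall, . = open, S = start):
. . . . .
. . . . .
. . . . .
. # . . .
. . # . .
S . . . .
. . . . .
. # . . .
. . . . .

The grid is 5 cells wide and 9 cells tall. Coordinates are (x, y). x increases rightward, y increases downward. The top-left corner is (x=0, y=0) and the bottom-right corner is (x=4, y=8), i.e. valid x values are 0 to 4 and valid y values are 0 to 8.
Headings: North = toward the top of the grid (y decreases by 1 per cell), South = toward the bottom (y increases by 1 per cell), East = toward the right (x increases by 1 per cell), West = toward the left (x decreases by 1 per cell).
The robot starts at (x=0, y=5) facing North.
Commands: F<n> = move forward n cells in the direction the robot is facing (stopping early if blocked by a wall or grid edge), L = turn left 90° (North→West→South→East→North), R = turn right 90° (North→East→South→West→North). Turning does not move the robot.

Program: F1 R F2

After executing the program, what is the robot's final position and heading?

Answer: Final position: (x=1, y=4), facing East

Derivation:
Start: (x=0, y=5), facing North
  F1: move forward 1, now at (x=0, y=4)
  R: turn right, now facing East
  F2: move forward 1/2 (blocked), now at (x=1, y=4)
Final: (x=1, y=4), facing East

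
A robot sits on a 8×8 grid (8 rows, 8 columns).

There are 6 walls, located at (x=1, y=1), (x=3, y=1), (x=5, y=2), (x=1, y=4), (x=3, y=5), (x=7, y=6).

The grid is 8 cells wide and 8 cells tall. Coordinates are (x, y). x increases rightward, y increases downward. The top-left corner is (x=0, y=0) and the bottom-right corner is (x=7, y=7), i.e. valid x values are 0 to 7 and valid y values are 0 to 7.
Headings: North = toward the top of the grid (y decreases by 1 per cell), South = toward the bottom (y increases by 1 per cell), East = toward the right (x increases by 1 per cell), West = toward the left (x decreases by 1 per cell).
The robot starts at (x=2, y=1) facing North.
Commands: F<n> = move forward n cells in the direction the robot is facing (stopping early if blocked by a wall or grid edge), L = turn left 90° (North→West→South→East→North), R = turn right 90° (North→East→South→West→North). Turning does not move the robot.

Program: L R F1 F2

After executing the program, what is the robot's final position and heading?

Start: (x=2, y=1), facing North
  L: turn left, now facing West
  R: turn right, now facing North
  F1: move forward 1, now at (x=2, y=0)
  F2: move forward 0/2 (blocked), now at (x=2, y=0)
Final: (x=2, y=0), facing North

Answer: Final position: (x=2, y=0), facing North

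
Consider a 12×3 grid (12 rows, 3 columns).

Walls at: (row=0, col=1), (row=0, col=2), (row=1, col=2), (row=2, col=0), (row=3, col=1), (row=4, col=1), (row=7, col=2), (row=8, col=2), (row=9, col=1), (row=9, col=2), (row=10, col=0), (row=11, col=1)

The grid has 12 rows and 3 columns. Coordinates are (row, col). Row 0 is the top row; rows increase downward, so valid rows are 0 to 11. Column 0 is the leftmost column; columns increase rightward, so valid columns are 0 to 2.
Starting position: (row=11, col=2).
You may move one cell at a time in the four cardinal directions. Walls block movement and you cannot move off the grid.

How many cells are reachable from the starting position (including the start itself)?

Answer: Reachable cells: 3

Derivation:
BFS flood-fill from (row=11, col=2):
  Distance 0: (row=11, col=2)
  Distance 1: (row=10, col=2)
  Distance 2: (row=10, col=1)
Total reachable: 3 (grid has 24 open cells total)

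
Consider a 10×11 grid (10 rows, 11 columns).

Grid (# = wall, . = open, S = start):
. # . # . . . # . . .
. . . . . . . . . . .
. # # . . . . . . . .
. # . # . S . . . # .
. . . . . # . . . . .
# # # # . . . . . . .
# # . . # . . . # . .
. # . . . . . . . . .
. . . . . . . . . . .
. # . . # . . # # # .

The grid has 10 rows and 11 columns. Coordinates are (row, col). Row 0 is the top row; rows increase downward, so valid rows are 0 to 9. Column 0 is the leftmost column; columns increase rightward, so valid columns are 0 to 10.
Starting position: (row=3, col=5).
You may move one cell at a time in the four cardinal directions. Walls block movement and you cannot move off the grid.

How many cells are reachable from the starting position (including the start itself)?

Answer: Reachable cells: 87

Derivation:
BFS flood-fill from (row=3, col=5):
  Distance 0: (row=3, col=5)
  Distance 1: (row=2, col=5), (row=3, col=4), (row=3, col=6)
  Distance 2: (row=1, col=5), (row=2, col=4), (row=2, col=6), (row=3, col=7), (row=4, col=4), (row=4, col=6)
  Distance 3: (row=0, col=5), (row=1, col=4), (row=1, col=6), (row=2, col=3), (row=2, col=7), (row=3, col=8), (row=4, col=3), (row=4, col=7), (row=5, col=4), (row=5, col=6)
  Distance 4: (row=0, col=4), (row=0, col=6), (row=1, col=3), (row=1, col=7), (row=2, col=8), (row=4, col=2), (row=4, col=8), (row=5, col=5), (row=5, col=7), (row=6, col=6)
  Distance 5: (row=1, col=2), (row=1, col=8), (row=2, col=9), (row=3, col=2), (row=4, col=1), (row=4, col=9), (row=5, col=8), (row=6, col=5), (row=6, col=7), (row=7, col=6)
  Distance 6: (row=0, col=2), (row=0, col=8), (row=1, col=1), (row=1, col=9), (row=2, col=10), (row=4, col=0), (row=4, col=10), (row=5, col=9), (row=7, col=5), (row=7, col=7), (row=8, col=6)
  Distance 7: (row=0, col=9), (row=1, col=0), (row=1, col=10), (row=3, col=0), (row=3, col=10), (row=5, col=10), (row=6, col=9), (row=7, col=4), (row=7, col=8), (row=8, col=5), (row=8, col=7), (row=9, col=6)
  Distance 8: (row=0, col=0), (row=0, col=10), (row=2, col=0), (row=6, col=10), (row=7, col=3), (row=7, col=9), (row=8, col=4), (row=8, col=8), (row=9, col=5)
  Distance 9: (row=6, col=3), (row=7, col=2), (row=7, col=10), (row=8, col=3), (row=8, col=9)
  Distance 10: (row=6, col=2), (row=8, col=2), (row=8, col=10), (row=9, col=3)
  Distance 11: (row=8, col=1), (row=9, col=2), (row=9, col=10)
  Distance 12: (row=8, col=0)
  Distance 13: (row=7, col=0), (row=9, col=0)
Total reachable: 87 (grid has 87 open cells total)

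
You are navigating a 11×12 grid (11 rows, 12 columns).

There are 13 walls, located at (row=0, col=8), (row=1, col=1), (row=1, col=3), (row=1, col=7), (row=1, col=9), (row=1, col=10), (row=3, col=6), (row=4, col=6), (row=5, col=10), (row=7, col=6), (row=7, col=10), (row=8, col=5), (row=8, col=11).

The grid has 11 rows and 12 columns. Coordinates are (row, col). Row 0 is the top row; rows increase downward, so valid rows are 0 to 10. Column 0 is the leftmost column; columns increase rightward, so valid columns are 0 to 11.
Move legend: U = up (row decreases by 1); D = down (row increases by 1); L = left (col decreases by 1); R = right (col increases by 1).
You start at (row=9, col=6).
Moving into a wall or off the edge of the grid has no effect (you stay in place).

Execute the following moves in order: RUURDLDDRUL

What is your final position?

Answer: Final position: (row=9, col=7)

Derivation:
Start: (row=9, col=6)
  R (right): (row=9, col=6) -> (row=9, col=7)
  U (up): (row=9, col=7) -> (row=8, col=7)
  U (up): (row=8, col=7) -> (row=7, col=7)
  R (right): (row=7, col=7) -> (row=7, col=8)
  D (down): (row=7, col=8) -> (row=8, col=8)
  L (left): (row=8, col=8) -> (row=8, col=7)
  D (down): (row=8, col=7) -> (row=9, col=7)
  D (down): (row=9, col=7) -> (row=10, col=7)
  R (right): (row=10, col=7) -> (row=10, col=8)
  U (up): (row=10, col=8) -> (row=9, col=8)
  L (left): (row=9, col=8) -> (row=9, col=7)
Final: (row=9, col=7)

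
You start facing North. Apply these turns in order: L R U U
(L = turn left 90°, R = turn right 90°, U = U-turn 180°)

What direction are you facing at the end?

Answer: Final heading: North

Derivation:
Start: North
  L (left (90° counter-clockwise)) -> West
  R (right (90° clockwise)) -> North
  U (U-turn (180°)) -> South
  U (U-turn (180°)) -> North
Final: North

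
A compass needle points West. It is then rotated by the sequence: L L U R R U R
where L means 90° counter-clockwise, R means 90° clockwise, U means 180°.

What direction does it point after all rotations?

Answer: Final heading: North

Derivation:
Start: West
  L (left (90° counter-clockwise)) -> South
  L (left (90° counter-clockwise)) -> East
  U (U-turn (180°)) -> West
  R (right (90° clockwise)) -> North
  R (right (90° clockwise)) -> East
  U (U-turn (180°)) -> West
  R (right (90° clockwise)) -> North
Final: North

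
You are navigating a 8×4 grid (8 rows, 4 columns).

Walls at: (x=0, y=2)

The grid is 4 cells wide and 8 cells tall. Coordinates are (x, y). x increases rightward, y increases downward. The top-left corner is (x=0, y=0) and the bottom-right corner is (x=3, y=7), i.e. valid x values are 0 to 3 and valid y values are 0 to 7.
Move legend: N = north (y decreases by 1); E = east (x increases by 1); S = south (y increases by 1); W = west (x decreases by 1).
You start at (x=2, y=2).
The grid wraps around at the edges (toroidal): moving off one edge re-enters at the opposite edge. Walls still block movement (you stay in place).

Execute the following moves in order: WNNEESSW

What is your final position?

Start: (x=2, y=2)
  W (west): (x=2, y=2) -> (x=1, y=2)
  N (north): (x=1, y=2) -> (x=1, y=1)
  N (north): (x=1, y=1) -> (x=1, y=0)
  E (east): (x=1, y=0) -> (x=2, y=0)
  E (east): (x=2, y=0) -> (x=3, y=0)
  S (south): (x=3, y=0) -> (x=3, y=1)
  S (south): (x=3, y=1) -> (x=3, y=2)
  W (west): (x=3, y=2) -> (x=2, y=2)
Final: (x=2, y=2)

Answer: Final position: (x=2, y=2)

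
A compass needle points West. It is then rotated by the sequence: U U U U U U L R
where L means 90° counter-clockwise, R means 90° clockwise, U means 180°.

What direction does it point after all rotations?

Answer: Final heading: West

Derivation:
Start: West
  U (U-turn (180°)) -> East
  U (U-turn (180°)) -> West
  U (U-turn (180°)) -> East
  U (U-turn (180°)) -> West
  U (U-turn (180°)) -> East
  U (U-turn (180°)) -> West
  L (left (90° counter-clockwise)) -> South
  R (right (90° clockwise)) -> West
Final: West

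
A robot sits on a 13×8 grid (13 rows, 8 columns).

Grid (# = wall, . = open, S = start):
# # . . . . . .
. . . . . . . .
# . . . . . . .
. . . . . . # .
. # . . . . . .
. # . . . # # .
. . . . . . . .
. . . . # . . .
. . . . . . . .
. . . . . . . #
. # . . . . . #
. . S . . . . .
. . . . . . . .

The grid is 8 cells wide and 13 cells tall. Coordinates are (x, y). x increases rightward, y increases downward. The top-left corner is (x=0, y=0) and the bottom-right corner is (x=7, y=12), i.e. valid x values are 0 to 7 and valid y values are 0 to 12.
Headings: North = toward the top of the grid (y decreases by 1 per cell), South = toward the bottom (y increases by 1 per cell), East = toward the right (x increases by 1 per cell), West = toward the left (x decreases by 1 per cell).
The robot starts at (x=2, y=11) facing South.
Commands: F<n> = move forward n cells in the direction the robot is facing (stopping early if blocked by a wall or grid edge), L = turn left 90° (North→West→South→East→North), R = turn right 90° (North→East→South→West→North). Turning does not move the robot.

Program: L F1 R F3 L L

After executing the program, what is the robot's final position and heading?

Answer: Final position: (x=3, y=12), facing North

Derivation:
Start: (x=2, y=11), facing South
  L: turn left, now facing East
  F1: move forward 1, now at (x=3, y=11)
  R: turn right, now facing South
  F3: move forward 1/3 (blocked), now at (x=3, y=12)
  L: turn left, now facing East
  L: turn left, now facing North
Final: (x=3, y=12), facing North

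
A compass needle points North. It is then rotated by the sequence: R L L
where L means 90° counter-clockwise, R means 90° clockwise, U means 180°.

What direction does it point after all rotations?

Answer: Final heading: West

Derivation:
Start: North
  R (right (90° clockwise)) -> East
  L (left (90° counter-clockwise)) -> North
  L (left (90° counter-clockwise)) -> West
Final: West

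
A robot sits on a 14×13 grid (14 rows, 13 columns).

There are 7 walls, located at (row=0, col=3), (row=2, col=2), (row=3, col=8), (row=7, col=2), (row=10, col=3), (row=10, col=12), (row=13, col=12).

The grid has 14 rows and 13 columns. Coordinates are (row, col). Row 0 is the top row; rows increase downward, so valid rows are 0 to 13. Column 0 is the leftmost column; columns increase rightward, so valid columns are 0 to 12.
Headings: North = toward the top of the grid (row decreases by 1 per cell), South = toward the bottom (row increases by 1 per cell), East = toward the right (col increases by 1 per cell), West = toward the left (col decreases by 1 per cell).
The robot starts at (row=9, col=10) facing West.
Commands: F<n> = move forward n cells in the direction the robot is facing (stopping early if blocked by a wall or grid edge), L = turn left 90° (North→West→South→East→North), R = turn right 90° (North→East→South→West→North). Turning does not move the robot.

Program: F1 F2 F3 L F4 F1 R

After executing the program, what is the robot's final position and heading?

Start: (row=9, col=10), facing West
  F1: move forward 1, now at (row=9, col=9)
  F2: move forward 2, now at (row=9, col=7)
  F3: move forward 3, now at (row=9, col=4)
  L: turn left, now facing South
  F4: move forward 4, now at (row=13, col=4)
  F1: move forward 0/1 (blocked), now at (row=13, col=4)
  R: turn right, now facing West
Final: (row=13, col=4), facing West

Answer: Final position: (row=13, col=4), facing West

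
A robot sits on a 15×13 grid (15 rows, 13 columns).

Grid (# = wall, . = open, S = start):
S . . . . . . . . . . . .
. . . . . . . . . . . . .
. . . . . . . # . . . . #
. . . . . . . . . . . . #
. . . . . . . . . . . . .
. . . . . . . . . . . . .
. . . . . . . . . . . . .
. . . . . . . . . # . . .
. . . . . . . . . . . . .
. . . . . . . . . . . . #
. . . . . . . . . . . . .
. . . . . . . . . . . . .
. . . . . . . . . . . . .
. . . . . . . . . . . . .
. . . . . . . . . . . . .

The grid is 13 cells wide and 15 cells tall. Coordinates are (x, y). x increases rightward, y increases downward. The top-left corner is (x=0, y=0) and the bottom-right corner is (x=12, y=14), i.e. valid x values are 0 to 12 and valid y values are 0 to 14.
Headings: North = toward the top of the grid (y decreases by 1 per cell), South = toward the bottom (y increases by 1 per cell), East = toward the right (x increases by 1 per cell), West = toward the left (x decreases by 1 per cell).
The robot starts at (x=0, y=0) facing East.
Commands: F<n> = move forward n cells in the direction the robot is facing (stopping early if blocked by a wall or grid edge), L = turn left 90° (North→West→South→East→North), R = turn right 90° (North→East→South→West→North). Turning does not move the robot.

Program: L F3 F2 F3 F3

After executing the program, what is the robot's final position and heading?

Answer: Final position: (x=0, y=0), facing North

Derivation:
Start: (x=0, y=0), facing East
  L: turn left, now facing North
  F3: move forward 0/3 (blocked), now at (x=0, y=0)
  F2: move forward 0/2 (blocked), now at (x=0, y=0)
  F3: move forward 0/3 (blocked), now at (x=0, y=0)
  F3: move forward 0/3 (blocked), now at (x=0, y=0)
Final: (x=0, y=0), facing North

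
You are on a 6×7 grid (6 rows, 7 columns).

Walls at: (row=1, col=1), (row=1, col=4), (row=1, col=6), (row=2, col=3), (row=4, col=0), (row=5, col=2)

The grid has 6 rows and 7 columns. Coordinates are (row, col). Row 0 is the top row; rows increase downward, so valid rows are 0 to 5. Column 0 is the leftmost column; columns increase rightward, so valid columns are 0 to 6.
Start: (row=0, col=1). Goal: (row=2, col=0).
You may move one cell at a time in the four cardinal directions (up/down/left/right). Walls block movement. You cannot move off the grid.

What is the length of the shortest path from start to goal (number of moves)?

BFS from (row=0, col=1) until reaching (row=2, col=0):
  Distance 0: (row=0, col=1)
  Distance 1: (row=0, col=0), (row=0, col=2)
  Distance 2: (row=0, col=3), (row=1, col=0), (row=1, col=2)
  Distance 3: (row=0, col=4), (row=1, col=3), (row=2, col=0), (row=2, col=2)  <- goal reached here
One shortest path (3 moves): (row=0, col=1) -> (row=0, col=0) -> (row=1, col=0) -> (row=2, col=0)

Answer: Shortest path length: 3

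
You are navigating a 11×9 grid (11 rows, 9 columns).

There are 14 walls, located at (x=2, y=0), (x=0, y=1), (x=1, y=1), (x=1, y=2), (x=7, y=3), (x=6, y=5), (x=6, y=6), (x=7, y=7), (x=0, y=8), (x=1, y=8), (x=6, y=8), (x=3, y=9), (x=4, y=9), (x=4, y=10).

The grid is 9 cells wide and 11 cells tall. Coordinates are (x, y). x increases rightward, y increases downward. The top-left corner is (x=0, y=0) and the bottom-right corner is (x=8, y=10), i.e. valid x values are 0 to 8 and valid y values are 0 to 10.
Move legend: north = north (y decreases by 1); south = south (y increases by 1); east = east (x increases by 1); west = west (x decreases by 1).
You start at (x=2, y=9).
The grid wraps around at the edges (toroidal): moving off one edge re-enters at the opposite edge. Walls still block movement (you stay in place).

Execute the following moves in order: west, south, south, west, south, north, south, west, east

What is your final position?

Start: (x=2, y=9)
  west (west): (x=2, y=9) -> (x=1, y=9)
  south (south): (x=1, y=9) -> (x=1, y=10)
  south (south): (x=1, y=10) -> (x=1, y=0)
  west (west): (x=1, y=0) -> (x=0, y=0)
  south (south): blocked, stay at (x=0, y=0)
  north (north): (x=0, y=0) -> (x=0, y=10)
  south (south): (x=0, y=10) -> (x=0, y=0)
  west (west): (x=0, y=0) -> (x=8, y=0)
  east (east): (x=8, y=0) -> (x=0, y=0)
Final: (x=0, y=0)

Answer: Final position: (x=0, y=0)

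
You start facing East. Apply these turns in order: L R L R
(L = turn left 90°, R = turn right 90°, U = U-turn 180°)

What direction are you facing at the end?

Answer: Final heading: East

Derivation:
Start: East
  L (left (90° counter-clockwise)) -> North
  R (right (90° clockwise)) -> East
  L (left (90° counter-clockwise)) -> North
  R (right (90° clockwise)) -> East
Final: East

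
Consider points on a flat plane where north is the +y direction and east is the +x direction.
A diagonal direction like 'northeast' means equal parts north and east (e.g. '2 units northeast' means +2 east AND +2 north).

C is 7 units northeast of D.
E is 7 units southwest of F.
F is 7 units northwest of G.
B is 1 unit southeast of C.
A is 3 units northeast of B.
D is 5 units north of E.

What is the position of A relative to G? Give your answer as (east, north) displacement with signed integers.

Answer: A is at (east=-3, north=14) relative to G.

Derivation:
Place G at the origin (east=0, north=0).
  F is 7 units northwest of G: delta (east=-7, north=+7); F at (east=-7, north=7).
  E is 7 units southwest of F: delta (east=-7, north=-7); E at (east=-14, north=0).
  D is 5 units north of E: delta (east=+0, north=+5); D at (east=-14, north=5).
  C is 7 units northeast of D: delta (east=+7, north=+7); C at (east=-7, north=12).
  B is 1 unit southeast of C: delta (east=+1, north=-1); B at (east=-6, north=11).
  A is 3 units northeast of B: delta (east=+3, north=+3); A at (east=-3, north=14).
Therefore A relative to G: (east=-3, north=14).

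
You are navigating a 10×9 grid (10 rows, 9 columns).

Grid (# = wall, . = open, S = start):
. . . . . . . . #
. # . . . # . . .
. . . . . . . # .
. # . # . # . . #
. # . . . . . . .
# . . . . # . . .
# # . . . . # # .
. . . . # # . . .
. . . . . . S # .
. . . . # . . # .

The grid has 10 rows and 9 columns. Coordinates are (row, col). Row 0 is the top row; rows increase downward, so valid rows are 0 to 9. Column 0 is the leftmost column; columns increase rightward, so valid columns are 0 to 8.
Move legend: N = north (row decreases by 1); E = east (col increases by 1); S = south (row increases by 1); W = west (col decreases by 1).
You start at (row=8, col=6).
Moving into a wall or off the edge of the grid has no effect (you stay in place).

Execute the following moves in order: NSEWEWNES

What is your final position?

Answer: Final position: (row=9, col=6)

Derivation:
Start: (row=8, col=6)
  N (north): (row=8, col=6) -> (row=7, col=6)
  S (south): (row=7, col=6) -> (row=8, col=6)
  E (east): blocked, stay at (row=8, col=6)
  W (west): (row=8, col=6) -> (row=8, col=5)
  E (east): (row=8, col=5) -> (row=8, col=6)
  W (west): (row=8, col=6) -> (row=8, col=5)
  N (north): blocked, stay at (row=8, col=5)
  E (east): (row=8, col=5) -> (row=8, col=6)
  S (south): (row=8, col=6) -> (row=9, col=6)
Final: (row=9, col=6)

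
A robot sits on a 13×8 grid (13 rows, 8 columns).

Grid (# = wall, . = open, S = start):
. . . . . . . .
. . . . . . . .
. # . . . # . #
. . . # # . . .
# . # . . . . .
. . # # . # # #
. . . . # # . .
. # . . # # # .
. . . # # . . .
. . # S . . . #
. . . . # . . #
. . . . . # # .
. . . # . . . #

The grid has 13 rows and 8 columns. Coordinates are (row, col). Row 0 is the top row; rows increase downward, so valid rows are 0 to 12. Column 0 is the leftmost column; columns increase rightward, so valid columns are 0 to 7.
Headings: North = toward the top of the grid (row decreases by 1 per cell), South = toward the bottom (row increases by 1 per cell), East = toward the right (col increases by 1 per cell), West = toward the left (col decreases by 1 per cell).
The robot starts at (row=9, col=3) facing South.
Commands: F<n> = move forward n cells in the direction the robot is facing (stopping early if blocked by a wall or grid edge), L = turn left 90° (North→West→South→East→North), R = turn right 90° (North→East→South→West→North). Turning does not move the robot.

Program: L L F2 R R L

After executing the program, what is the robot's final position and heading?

Start: (row=9, col=3), facing South
  L: turn left, now facing East
  L: turn left, now facing North
  F2: move forward 0/2 (blocked), now at (row=9, col=3)
  R: turn right, now facing East
  R: turn right, now facing South
  L: turn left, now facing East
Final: (row=9, col=3), facing East

Answer: Final position: (row=9, col=3), facing East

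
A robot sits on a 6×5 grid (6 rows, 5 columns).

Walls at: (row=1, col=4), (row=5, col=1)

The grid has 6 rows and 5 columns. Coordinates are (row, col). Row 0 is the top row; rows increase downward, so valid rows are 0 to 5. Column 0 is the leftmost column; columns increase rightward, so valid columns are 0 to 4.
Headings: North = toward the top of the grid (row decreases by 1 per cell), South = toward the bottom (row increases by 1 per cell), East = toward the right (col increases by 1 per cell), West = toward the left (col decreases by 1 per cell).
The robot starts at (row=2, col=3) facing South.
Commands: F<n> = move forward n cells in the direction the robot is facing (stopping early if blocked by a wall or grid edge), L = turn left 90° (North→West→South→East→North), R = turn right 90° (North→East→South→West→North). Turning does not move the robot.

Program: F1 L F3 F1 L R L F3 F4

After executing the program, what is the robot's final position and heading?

Start: (row=2, col=3), facing South
  F1: move forward 1, now at (row=3, col=3)
  L: turn left, now facing East
  F3: move forward 1/3 (blocked), now at (row=3, col=4)
  F1: move forward 0/1 (blocked), now at (row=3, col=4)
  L: turn left, now facing North
  R: turn right, now facing East
  L: turn left, now facing North
  F3: move forward 1/3 (blocked), now at (row=2, col=4)
  F4: move forward 0/4 (blocked), now at (row=2, col=4)
Final: (row=2, col=4), facing North

Answer: Final position: (row=2, col=4), facing North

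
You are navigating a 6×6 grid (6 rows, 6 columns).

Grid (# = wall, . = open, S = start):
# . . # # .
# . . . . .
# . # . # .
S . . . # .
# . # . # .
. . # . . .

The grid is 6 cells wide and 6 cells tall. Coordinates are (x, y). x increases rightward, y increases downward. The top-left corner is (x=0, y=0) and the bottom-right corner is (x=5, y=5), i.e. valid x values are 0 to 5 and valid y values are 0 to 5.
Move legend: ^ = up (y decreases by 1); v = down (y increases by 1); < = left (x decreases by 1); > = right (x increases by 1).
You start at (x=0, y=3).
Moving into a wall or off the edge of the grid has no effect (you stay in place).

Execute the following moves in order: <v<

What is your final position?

Answer: Final position: (x=0, y=3)

Derivation:
Start: (x=0, y=3)
  < (left): blocked, stay at (x=0, y=3)
  v (down): blocked, stay at (x=0, y=3)
  < (left): blocked, stay at (x=0, y=3)
Final: (x=0, y=3)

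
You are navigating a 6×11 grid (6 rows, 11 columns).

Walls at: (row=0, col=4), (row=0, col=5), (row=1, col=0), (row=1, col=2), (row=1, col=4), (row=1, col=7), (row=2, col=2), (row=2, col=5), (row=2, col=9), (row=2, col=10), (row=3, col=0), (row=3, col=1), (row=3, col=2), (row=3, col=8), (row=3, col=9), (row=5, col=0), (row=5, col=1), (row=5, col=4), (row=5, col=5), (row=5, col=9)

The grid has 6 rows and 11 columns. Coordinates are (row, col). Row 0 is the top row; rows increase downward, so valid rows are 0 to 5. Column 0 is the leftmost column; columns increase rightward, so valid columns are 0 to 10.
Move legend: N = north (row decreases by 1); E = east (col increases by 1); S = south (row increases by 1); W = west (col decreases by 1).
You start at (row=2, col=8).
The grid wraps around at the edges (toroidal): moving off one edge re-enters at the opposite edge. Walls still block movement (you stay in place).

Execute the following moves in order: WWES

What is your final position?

Start: (row=2, col=8)
  W (west): (row=2, col=8) -> (row=2, col=7)
  W (west): (row=2, col=7) -> (row=2, col=6)
  E (east): (row=2, col=6) -> (row=2, col=7)
  S (south): (row=2, col=7) -> (row=3, col=7)
Final: (row=3, col=7)

Answer: Final position: (row=3, col=7)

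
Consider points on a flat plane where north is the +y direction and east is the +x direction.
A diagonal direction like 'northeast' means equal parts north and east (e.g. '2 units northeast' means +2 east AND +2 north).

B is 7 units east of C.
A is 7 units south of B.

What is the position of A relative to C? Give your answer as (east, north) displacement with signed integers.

Place C at the origin (east=0, north=0).
  B is 7 units east of C: delta (east=+7, north=+0); B at (east=7, north=0).
  A is 7 units south of B: delta (east=+0, north=-7); A at (east=7, north=-7).
Therefore A relative to C: (east=7, north=-7).

Answer: A is at (east=7, north=-7) relative to C.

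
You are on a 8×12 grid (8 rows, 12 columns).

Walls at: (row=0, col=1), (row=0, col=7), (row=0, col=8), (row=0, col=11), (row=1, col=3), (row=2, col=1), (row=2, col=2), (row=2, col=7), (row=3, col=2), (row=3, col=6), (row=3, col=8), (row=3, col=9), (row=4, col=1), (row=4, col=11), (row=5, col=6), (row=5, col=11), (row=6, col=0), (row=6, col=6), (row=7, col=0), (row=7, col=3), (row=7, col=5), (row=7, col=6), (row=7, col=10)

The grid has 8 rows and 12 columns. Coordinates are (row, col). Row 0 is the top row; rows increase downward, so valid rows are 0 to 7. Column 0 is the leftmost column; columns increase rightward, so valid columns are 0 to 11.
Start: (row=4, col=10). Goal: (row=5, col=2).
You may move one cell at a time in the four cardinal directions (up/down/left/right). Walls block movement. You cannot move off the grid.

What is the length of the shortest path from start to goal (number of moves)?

BFS from (row=4, col=10) until reaching (row=5, col=2):
  Distance 0: (row=4, col=10)
  Distance 1: (row=3, col=10), (row=4, col=9), (row=5, col=10)
  Distance 2: (row=2, col=10), (row=3, col=11), (row=4, col=8), (row=5, col=9), (row=6, col=10)
  Distance 3: (row=1, col=10), (row=2, col=9), (row=2, col=11), (row=4, col=7), (row=5, col=8), (row=6, col=9), (row=6, col=11)
  Distance 4: (row=0, col=10), (row=1, col=9), (row=1, col=11), (row=2, col=8), (row=3, col=7), (row=4, col=6), (row=5, col=7), (row=6, col=8), (row=7, col=9), (row=7, col=11)
  Distance 5: (row=0, col=9), (row=1, col=8), (row=4, col=5), (row=6, col=7), (row=7, col=8)
  Distance 6: (row=1, col=7), (row=3, col=5), (row=4, col=4), (row=5, col=5), (row=7, col=7)
  Distance 7: (row=1, col=6), (row=2, col=5), (row=3, col=4), (row=4, col=3), (row=5, col=4), (row=6, col=5)
  Distance 8: (row=0, col=6), (row=1, col=5), (row=2, col=4), (row=2, col=6), (row=3, col=3), (row=4, col=2), (row=5, col=3), (row=6, col=4)
  Distance 9: (row=0, col=5), (row=1, col=4), (row=2, col=3), (row=5, col=2), (row=6, col=3), (row=7, col=4)  <- goal reached here
One shortest path (9 moves): (row=4, col=10) -> (row=4, col=9) -> (row=4, col=8) -> (row=4, col=7) -> (row=4, col=6) -> (row=4, col=5) -> (row=4, col=4) -> (row=4, col=3) -> (row=4, col=2) -> (row=5, col=2)

Answer: Shortest path length: 9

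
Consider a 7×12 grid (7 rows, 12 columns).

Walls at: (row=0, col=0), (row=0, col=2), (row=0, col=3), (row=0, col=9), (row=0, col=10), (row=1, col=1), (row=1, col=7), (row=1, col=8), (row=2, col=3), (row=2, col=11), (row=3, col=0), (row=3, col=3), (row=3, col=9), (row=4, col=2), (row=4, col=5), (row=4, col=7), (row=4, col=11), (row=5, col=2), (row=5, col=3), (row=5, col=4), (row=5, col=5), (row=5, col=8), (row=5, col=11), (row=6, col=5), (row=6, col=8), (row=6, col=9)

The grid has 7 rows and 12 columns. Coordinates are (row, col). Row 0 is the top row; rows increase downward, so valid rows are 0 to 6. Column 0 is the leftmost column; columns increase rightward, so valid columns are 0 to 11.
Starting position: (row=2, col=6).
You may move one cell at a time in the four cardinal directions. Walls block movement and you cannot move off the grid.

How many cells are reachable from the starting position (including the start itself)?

BFS flood-fill from (row=2, col=6):
  Distance 0: (row=2, col=6)
  Distance 1: (row=1, col=6), (row=2, col=5), (row=2, col=7), (row=3, col=6)
  Distance 2: (row=0, col=6), (row=1, col=5), (row=2, col=4), (row=2, col=8), (row=3, col=5), (row=3, col=7), (row=4, col=6)
  Distance 3: (row=0, col=5), (row=0, col=7), (row=1, col=4), (row=2, col=9), (row=3, col=4), (row=3, col=8), (row=5, col=6)
  Distance 4: (row=0, col=4), (row=0, col=8), (row=1, col=3), (row=1, col=9), (row=2, col=10), (row=4, col=4), (row=4, col=8), (row=5, col=7), (row=6, col=6)
  Distance 5: (row=1, col=2), (row=1, col=10), (row=3, col=10), (row=4, col=3), (row=4, col=9), (row=6, col=7)
  Distance 6: (row=1, col=11), (row=2, col=2), (row=3, col=11), (row=4, col=10), (row=5, col=9)
  Distance 7: (row=0, col=11), (row=2, col=1), (row=3, col=2), (row=5, col=10)
  Distance 8: (row=2, col=0), (row=3, col=1), (row=6, col=10)
  Distance 9: (row=1, col=0), (row=4, col=1), (row=6, col=11)
  Distance 10: (row=4, col=0), (row=5, col=1)
  Distance 11: (row=5, col=0), (row=6, col=1)
  Distance 12: (row=6, col=0), (row=6, col=2)
  Distance 13: (row=6, col=3)
  Distance 14: (row=6, col=4)
Total reachable: 57 (grid has 58 open cells total)

Answer: Reachable cells: 57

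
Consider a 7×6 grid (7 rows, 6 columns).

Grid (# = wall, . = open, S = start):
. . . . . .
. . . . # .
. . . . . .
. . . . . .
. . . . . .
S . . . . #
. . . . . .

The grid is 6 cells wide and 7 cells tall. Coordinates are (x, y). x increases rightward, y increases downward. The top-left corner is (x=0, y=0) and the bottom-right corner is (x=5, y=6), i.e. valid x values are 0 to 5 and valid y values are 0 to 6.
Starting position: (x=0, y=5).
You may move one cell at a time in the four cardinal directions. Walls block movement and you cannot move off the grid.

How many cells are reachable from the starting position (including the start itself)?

BFS flood-fill from (x=0, y=5):
  Distance 0: (x=0, y=5)
  Distance 1: (x=0, y=4), (x=1, y=5), (x=0, y=6)
  Distance 2: (x=0, y=3), (x=1, y=4), (x=2, y=5), (x=1, y=6)
  Distance 3: (x=0, y=2), (x=1, y=3), (x=2, y=4), (x=3, y=5), (x=2, y=6)
  Distance 4: (x=0, y=1), (x=1, y=2), (x=2, y=3), (x=3, y=4), (x=4, y=5), (x=3, y=6)
  Distance 5: (x=0, y=0), (x=1, y=1), (x=2, y=2), (x=3, y=3), (x=4, y=4), (x=4, y=6)
  Distance 6: (x=1, y=0), (x=2, y=1), (x=3, y=2), (x=4, y=3), (x=5, y=4), (x=5, y=6)
  Distance 7: (x=2, y=0), (x=3, y=1), (x=4, y=2), (x=5, y=3)
  Distance 8: (x=3, y=0), (x=5, y=2)
  Distance 9: (x=4, y=0), (x=5, y=1)
  Distance 10: (x=5, y=0)
Total reachable: 40 (grid has 40 open cells total)

Answer: Reachable cells: 40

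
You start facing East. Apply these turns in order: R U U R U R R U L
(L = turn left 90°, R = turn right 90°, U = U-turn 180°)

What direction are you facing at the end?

Start: East
  R (right (90° clockwise)) -> South
  U (U-turn (180°)) -> North
  U (U-turn (180°)) -> South
  R (right (90° clockwise)) -> West
  U (U-turn (180°)) -> East
  R (right (90° clockwise)) -> South
  R (right (90° clockwise)) -> West
  U (U-turn (180°)) -> East
  L (left (90° counter-clockwise)) -> North
Final: North

Answer: Final heading: North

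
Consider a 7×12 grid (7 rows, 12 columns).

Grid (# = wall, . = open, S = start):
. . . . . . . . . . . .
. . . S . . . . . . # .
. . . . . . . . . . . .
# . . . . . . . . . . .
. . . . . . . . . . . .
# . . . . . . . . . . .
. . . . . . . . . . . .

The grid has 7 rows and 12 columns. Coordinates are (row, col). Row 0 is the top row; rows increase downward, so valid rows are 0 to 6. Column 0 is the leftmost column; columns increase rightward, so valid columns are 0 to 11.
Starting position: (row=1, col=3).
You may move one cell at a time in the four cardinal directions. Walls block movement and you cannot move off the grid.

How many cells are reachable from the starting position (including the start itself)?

Answer: Reachable cells: 81

Derivation:
BFS flood-fill from (row=1, col=3):
  Distance 0: (row=1, col=3)
  Distance 1: (row=0, col=3), (row=1, col=2), (row=1, col=4), (row=2, col=3)
  Distance 2: (row=0, col=2), (row=0, col=4), (row=1, col=1), (row=1, col=5), (row=2, col=2), (row=2, col=4), (row=3, col=3)
  Distance 3: (row=0, col=1), (row=0, col=5), (row=1, col=0), (row=1, col=6), (row=2, col=1), (row=2, col=5), (row=3, col=2), (row=3, col=4), (row=4, col=3)
  Distance 4: (row=0, col=0), (row=0, col=6), (row=1, col=7), (row=2, col=0), (row=2, col=6), (row=3, col=1), (row=3, col=5), (row=4, col=2), (row=4, col=4), (row=5, col=3)
  Distance 5: (row=0, col=7), (row=1, col=8), (row=2, col=7), (row=3, col=6), (row=4, col=1), (row=4, col=5), (row=5, col=2), (row=5, col=4), (row=6, col=3)
  Distance 6: (row=0, col=8), (row=1, col=9), (row=2, col=8), (row=3, col=7), (row=4, col=0), (row=4, col=6), (row=5, col=1), (row=5, col=5), (row=6, col=2), (row=6, col=4)
  Distance 7: (row=0, col=9), (row=2, col=9), (row=3, col=8), (row=4, col=7), (row=5, col=6), (row=6, col=1), (row=6, col=5)
  Distance 8: (row=0, col=10), (row=2, col=10), (row=3, col=9), (row=4, col=8), (row=5, col=7), (row=6, col=0), (row=6, col=6)
  Distance 9: (row=0, col=11), (row=2, col=11), (row=3, col=10), (row=4, col=9), (row=5, col=8), (row=6, col=7)
  Distance 10: (row=1, col=11), (row=3, col=11), (row=4, col=10), (row=5, col=9), (row=6, col=8)
  Distance 11: (row=4, col=11), (row=5, col=10), (row=6, col=9)
  Distance 12: (row=5, col=11), (row=6, col=10)
  Distance 13: (row=6, col=11)
Total reachable: 81 (grid has 81 open cells total)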